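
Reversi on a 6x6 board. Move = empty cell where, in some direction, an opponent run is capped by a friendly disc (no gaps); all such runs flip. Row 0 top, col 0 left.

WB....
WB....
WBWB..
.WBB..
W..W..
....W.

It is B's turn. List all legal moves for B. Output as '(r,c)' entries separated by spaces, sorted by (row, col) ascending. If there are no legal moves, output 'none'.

Answer: (1,2) (3,0) (4,1) (5,3)

Derivation:
(1,2): flips 1 -> legal
(1,3): no bracket -> illegal
(3,0): flips 1 -> legal
(3,4): no bracket -> illegal
(4,1): flips 1 -> legal
(4,2): no bracket -> illegal
(4,4): no bracket -> illegal
(4,5): no bracket -> illegal
(5,0): no bracket -> illegal
(5,1): no bracket -> illegal
(5,2): no bracket -> illegal
(5,3): flips 1 -> legal
(5,5): no bracket -> illegal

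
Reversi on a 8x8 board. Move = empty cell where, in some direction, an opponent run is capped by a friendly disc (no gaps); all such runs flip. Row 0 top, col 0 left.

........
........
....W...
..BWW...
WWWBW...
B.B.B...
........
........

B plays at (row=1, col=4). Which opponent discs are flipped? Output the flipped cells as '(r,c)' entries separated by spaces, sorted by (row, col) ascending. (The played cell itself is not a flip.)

Answer: (2,4) (3,4) (4,4)

Derivation:
Dir NW: first cell '.' (not opp) -> no flip
Dir N: first cell '.' (not opp) -> no flip
Dir NE: first cell '.' (not opp) -> no flip
Dir W: first cell '.' (not opp) -> no flip
Dir E: first cell '.' (not opp) -> no flip
Dir SW: first cell '.' (not opp) -> no flip
Dir S: opp run (2,4) (3,4) (4,4) capped by B -> flip
Dir SE: first cell '.' (not opp) -> no flip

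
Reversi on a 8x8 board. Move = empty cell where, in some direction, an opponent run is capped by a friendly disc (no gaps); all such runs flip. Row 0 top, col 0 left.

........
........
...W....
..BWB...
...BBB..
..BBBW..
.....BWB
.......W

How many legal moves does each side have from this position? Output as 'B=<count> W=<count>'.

Answer: B=5 W=9

Derivation:
-- B to move --
(1,2): flips 1 -> legal
(1,3): flips 2 -> legal
(1,4): flips 1 -> legal
(2,2): flips 1 -> legal
(2,4): no bracket -> illegal
(4,2): no bracket -> illegal
(4,6): no bracket -> illegal
(5,6): flips 1 -> legal
(5,7): no bracket -> illegal
(6,4): no bracket -> illegal
(7,5): no bracket -> illegal
(7,6): no bracket -> illegal
B mobility = 5
-- W to move --
(2,1): no bracket -> illegal
(2,2): no bracket -> illegal
(2,4): no bracket -> illegal
(2,5): no bracket -> illegal
(3,1): flips 1 -> legal
(3,5): flips 2 -> legal
(3,6): no bracket -> illegal
(4,1): flips 1 -> legal
(4,2): no bracket -> illegal
(4,6): no bracket -> illegal
(5,1): flips 3 -> legal
(5,6): flips 2 -> legal
(5,7): flips 1 -> legal
(6,1): no bracket -> illegal
(6,2): no bracket -> illegal
(6,3): flips 2 -> legal
(6,4): flips 1 -> legal
(7,4): no bracket -> illegal
(7,5): flips 1 -> legal
(7,6): no bracket -> illegal
W mobility = 9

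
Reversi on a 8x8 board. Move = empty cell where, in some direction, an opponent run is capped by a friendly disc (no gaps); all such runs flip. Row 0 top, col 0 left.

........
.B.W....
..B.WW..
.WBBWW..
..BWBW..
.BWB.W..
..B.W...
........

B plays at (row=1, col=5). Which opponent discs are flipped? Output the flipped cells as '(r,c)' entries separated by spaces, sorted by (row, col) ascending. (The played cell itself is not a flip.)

Answer: (2,4)

Derivation:
Dir NW: first cell '.' (not opp) -> no flip
Dir N: first cell '.' (not opp) -> no flip
Dir NE: first cell '.' (not opp) -> no flip
Dir W: first cell '.' (not opp) -> no flip
Dir E: first cell '.' (not opp) -> no flip
Dir SW: opp run (2,4) capped by B -> flip
Dir S: opp run (2,5) (3,5) (4,5) (5,5), next='.' -> no flip
Dir SE: first cell '.' (not opp) -> no flip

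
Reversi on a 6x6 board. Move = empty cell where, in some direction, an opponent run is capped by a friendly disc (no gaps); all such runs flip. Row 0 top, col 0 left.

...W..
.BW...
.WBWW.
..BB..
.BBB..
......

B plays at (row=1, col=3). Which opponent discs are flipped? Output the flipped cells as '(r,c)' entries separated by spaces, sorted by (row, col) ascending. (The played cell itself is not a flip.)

Dir NW: first cell '.' (not opp) -> no flip
Dir N: opp run (0,3), next=edge -> no flip
Dir NE: first cell '.' (not opp) -> no flip
Dir W: opp run (1,2) capped by B -> flip
Dir E: first cell '.' (not opp) -> no flip
Dir SW: first cell 'B' (not opp) -> no flip
Dir S: opp run (2,3) capped by B -> flip
Dir SE: opp run (2,4), next='.' -> no flip

Answer: (1,2) (2,3)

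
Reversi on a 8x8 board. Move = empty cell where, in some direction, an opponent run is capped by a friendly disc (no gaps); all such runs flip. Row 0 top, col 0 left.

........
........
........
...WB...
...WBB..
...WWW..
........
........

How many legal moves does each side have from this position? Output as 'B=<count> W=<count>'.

Answer: B=9 W=5

Derivation:
-- B to move --
(2,2): flips 1 -> legal
(2,3): no bracket -> illegal
(2,4): no bracket -> illegal
(3,2): flips 1 -> legal
(4,2): flips 1 -> legal
(4,6): no bracket -> illegal
(5,2): flips 1 -> legal
(5,6): no bracket -> illegal
(6,2): flips 1 -> legal
(6,3): flips 1 -> legal
(6,4): flips 1 -> legal
(6,5): flips 1 -> legal
(6,6): flips 1 -> legal
B mobility = 9
-- W to move --
(2,3): no bracket -> illegal
(2,4): flips 2 -> legal
(2,5): flips 1 -> legal
(3,5): flips 3 -> legal
(3,6): flips 1 -> legal
(4,6): flips 2 -> legal
(5,6): no bracket -> illegal
W mobility = 5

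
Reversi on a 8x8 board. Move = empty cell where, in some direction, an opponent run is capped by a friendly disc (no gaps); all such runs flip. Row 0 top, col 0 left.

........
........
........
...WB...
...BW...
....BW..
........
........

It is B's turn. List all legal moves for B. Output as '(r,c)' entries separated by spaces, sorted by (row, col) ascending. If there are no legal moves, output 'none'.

(2,2): no bracket -> illegal
(2,3): flips 1 -> legal
(2,4): no bracket -> illegal
(3,2): flips 1 -> legal
(3,5): no bracket -> illegal
(4,2): no bracket -> illegal
(4,5): flips 1 -> legal
(4,6): no bracket -> illegal
(5,3): no bracket -> illegal
(5,6): flips 1 -> legal
(6,4): no bracket -> illegal
(6,5): no bracket -> illegal
(6,6): no bracket -> illegal

Answer: (2,3) (3,2) (4,5) (5,6)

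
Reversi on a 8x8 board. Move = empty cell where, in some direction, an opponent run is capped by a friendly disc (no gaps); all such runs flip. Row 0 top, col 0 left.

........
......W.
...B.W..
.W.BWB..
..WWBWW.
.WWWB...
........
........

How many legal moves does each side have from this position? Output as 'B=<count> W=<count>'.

Answer: B=13 W=10

Derivation:
-- B to move --
(0,5): no bracket -> illegal
(0,6): no bracket -> illegal
(0,7): no bracket -> illegal
(1,4): no bracket -> illegal
(1,5): flips 1 -> legal
(1,7): no bracket -> illegal
(2,0): no bracket -> illegal
(2,1): no bracket -> illegal
(2,2): no bracket -> illegal
(2,4): flips 1 -> legal
(2,6): no bracket -> illegal
(2,7): no bracket -> illegal
(3,0): no bracket -> illegal
(3,2): flips 1 -> legal
(3,6): flips 1 -> legal
(3,7): no bracket -> illegal
(4,0): no bracket -> illegal
(4,1): flips 2 -> legal
(4,7): flips 2 -> legal
(5,0): flips 3 -> legal
(5,5): flips 1 -> legal
(5,6): flips 2 -> legal
(5,7): flips 1 -> legal
(6,0): flips 2 -> legal
(6,1): no bracket -> illegal
(6,2): flips 1 -> legal
(6,3): flips 2 -> legal
(6,4): no bracket -> illegal
B mobility = 13
-- W to move --
(1,2): flips 1 -> legal
(1,3): flips 2 -> legal
(1,4): no bracket -> illegal
(2,2): no bracket -> illegal
(2,4): flips 2 -> legal
(2,6): flips 2 -> legal
(3,2): flips 1 -> legal
(3,6): flips 1 -> legal
(5,5): flips 1 -> legal
(6,3): flips 1 -> legal
(6,4): flips 2 -> legal
(6,5): flips 1 -> legal
W mobility = 10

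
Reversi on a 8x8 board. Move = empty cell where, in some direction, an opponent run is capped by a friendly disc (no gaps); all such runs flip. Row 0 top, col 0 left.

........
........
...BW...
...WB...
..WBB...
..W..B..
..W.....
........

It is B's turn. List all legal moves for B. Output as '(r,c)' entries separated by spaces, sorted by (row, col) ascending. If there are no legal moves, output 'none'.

(1,3): no bracket -> illegal
(1,4): flips 1 -> legal
(1,5): no bracket -> illegal
(2,2): flips 1 -> legal
(2,5): flips 1 -> legal
(3,1): no bracket -> illegal
(3,2): flips 1 -> legal
(3,5): no bracket -> illegal
(4,1): flips 1 -> legal
(5,1): no bracket -> illegal
(5,3): no bracket -> illegal
(6,1): flips 1 -> legal
(6,3): no bracket -> illegal
(7,1): no bracket -> illegal
(7,2): no bracket -> illegal
(7,3): no bracket -> illegal

Answer: (1,4) (2,2) (2,5) (3,2) (4,1) (6,1)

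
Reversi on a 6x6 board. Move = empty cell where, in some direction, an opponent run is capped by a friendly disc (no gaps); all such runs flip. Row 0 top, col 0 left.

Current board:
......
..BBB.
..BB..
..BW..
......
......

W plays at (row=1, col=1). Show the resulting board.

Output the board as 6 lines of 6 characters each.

Place W at (1,1); scan 8 dirs for brackets.
Dir NW: first cell '.' (not opp) -> no flip
Dir N: first cell '.' (not opp) -> no flip
Dir NE: first cell '.' (not opp) -> no flip
Dir W: first cell '.' (not opp) -> no flip
Dir E: opp run (1,2) (1,3) (1,4), next='.' -> no flip
Dir SW: first cell '.' (not opp) -> no flip
Dir S: first cell '.' (not opp) -> no flip
Dir SE: opp run (2,2) capped by W -> flip
All flips: (2,2)

Answer: ......
.WBBB.
..WB..
..BW..
......
......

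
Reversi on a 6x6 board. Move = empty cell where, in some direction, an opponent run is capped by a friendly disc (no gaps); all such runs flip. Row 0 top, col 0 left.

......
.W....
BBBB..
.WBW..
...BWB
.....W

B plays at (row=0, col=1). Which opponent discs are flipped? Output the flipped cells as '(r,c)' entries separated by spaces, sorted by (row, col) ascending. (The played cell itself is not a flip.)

Answer: (1,1)

Derivation:
Dir NW: edge -> no flip
Dir N: edge -> no flip
Dir NE: edge -> no flip
Dir W: first cell '.' (not opp) -> no flip
Dir E: first cell '.' (not opp) -> no flip
Dir SW: first cell '.' (not opp) -> no flip
Dir S: opp run (1,1) capped by B -> flip
Dir SE: first cell '.' (not opp) -> no flip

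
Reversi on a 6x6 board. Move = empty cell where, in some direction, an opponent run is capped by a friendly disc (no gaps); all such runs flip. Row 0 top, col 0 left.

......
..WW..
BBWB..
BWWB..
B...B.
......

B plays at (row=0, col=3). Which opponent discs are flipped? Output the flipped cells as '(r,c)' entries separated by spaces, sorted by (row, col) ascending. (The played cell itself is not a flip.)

Answer: (1,2) (1,3)

Derivation:
Dir NW: edge -> no flip
Dir N: edge -> no flip
Dir NE: edge -> no flip
Dir W: first cell '.' (not opp) -> no flip
Dir E: first cell '.' (not opp) -> no flip
Dir SW: opp run (1,2) capped by B -> flip
Dir S: opp run (1,3) capped by B -> flip
Dir SE: first cell '.' (not opp) -> no flip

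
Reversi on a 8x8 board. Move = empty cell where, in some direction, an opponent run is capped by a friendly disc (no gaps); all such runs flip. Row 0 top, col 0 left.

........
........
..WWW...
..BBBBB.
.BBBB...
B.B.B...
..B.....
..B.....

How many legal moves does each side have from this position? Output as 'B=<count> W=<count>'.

Answer: B=5 W=6

Derivation:
-- B to move --
(1,1): flips 1 -> legal
(1,2): flips 2 -> legal
(1,3): flips 2 -> legal
(1,4): flips 2 -> legal
(1,5): flips 1 -> legal
(2,1): no bracket -> illegal
(2,5): no bracket -> illegal
(3,1): no bracket -> illegal
B mobility = 5
-- W to move --
(2,1): no bracket -> illegal
(2,5): no bracket -> illegal
(2,6): no bracket -> illegal
(2,7): no bracket -> illegal
(3,0): no bracket -> illegal
(3,1): no bracket -> illegal
(3,7): no bracket -> illegal
(4,0): no bracket -> illegal
(4,5): flips 1 -> legal
(4,6): flips 1 -> legal
(4,7): no bracket -> illegal
(5,1): flips 2 -> legal
(5,3): flips 2 -> legal
(5,5): flips 2 -> legal
(6,0): no bracket -> illegal
(6,1): no bracket -> illegal
(6,3): no bracket -> illegal
(6,4): flips 3 -> legal
(6,5): no bracket -> illegal
(7,1): no bracket -> illegal
(7,3): no bracket -> illegal
W mobility = 6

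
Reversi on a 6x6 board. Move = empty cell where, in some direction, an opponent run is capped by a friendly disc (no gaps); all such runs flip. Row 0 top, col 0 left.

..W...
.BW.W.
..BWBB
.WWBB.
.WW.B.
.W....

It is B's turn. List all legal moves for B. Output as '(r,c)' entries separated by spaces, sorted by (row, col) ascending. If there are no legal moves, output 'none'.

(0,1): flips 2 -> legal
(0,3): flips 1 -> legal
(0,4): flips 1 -> legal
(0,5): no bracket -> illegal
(1,3): flips 2 -> legal
(1,5): no bracket -> illegal
(2,0): no bracket -> illegal
(2,1): no bracket -> illegal
(3,0): flips 2 -> legal
(4,0): flips 1 -> legal
(4,3): no bracket -> illegal
(5,0): no bracket -> illegal
(5,2): flips 2 -> legal
(5,3): no bracket -> illegal

Answer: (0,1) (0,3) (0,4) (1,3) (3,0) (4,0) (5,2)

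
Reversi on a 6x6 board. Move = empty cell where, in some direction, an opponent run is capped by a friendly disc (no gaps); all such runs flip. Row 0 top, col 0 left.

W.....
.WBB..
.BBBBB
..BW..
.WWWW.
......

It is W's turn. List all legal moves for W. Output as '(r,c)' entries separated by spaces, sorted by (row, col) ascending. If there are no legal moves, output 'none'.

Answer: (0,2) (0,3) (1,0) (1,4) (1,5) (3,1)

Derivation:
(0,1): no bracket -> illegal
(0,2): flips 3 -> legal
(0,3): flips 2 -> legal
(0,4): no bracket -> illegal
(1,0): flips 2 -> legal
(1,4): flips 4 -> legal
(1,5): flips 1 -> legal
(2,0): no bracket -> illegal
(3,0): no bracket -> illegal
(3,1): flips 2 -> legal
(3,4): no bracket -> illegal
(3,5): no bracket -> illegal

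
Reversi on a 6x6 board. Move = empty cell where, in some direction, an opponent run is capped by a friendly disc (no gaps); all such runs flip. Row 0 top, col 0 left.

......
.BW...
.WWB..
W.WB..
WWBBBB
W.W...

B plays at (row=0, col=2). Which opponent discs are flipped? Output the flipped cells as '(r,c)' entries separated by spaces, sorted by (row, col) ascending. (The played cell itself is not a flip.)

Dir NW: edge -> no flip
Dir N: edge -> no flip
Dir NE: edge -> no flip
Dir W: first cell '.' (not opp) -> no flip
Dir E: first cell '.' (not opp) -> no flip
Dir SW: first cell 'B' (not opp) -> no flip
Dir S: opp run (1,2) (2,2) (3,2) capped by B -> flip
Dir SE: first cell '.' (not opp) -> no flip

Answer: (1,2) (2,2) (3,2)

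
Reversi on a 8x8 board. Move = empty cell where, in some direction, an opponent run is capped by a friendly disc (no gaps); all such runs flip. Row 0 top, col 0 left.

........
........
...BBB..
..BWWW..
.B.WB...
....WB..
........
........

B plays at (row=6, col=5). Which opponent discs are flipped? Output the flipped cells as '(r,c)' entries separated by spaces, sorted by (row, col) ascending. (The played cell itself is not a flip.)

Answer: (4,3) (5,4)

Derivation:
Dir NW: opp run (5,4) (4,3) capped by B -> flip
Dir N: first cell 'B' (not opp) -> no flip
Dir NE: first cell '.' (not opp) -> no flip
Dir W: first cell '.' (not opp) -> no flip
Dir E: first cell '.' (not opp) -> no flip
Dir SW: first cell '.' (not opp) -> no flip
Dir S: first cell '.' (not opp) -> no flip
Dir SE: first cell '.' (not opp) -> no flip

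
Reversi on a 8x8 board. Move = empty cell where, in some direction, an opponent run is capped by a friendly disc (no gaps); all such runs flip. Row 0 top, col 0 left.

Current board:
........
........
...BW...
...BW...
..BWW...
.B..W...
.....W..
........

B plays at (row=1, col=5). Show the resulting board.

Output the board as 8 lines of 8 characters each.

Place B at (1,5); scan 8 dirs for brackets.
Dir NW: first cell '.' (not opp) -> no flip
Dir N: first cell '.' (not opp) -> no flip
Dir NE: first cell '.' (not opp) -> no flip
Dir W: first cell '.' (not opp) -> no flip
Dir E: first cell '.' (not opp) -> no flip
Dir SW: opp run (2,4) capped by B -> flip
Dir S: first cell '.' (not opp) -> no flip
Dir SE: first cell '.' (not opp) -> no flip
All flips: (2,4)

Answer: ........
.....B..
...BB...
...BW...
..BWW...
.B..W...
.....W..
........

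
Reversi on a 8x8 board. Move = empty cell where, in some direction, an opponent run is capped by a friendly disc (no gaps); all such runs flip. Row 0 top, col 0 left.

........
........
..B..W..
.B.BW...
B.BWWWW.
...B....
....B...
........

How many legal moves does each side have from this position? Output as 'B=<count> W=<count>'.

-- B to move --
(1,4): no bracket -> illegal
(1,5): no bracket -> illegal
(1,6): no bracket -> illegal
(2,3): no bracket -> illegal
(2,4): no bracket -> illegal
(2,6): no bracket -> illegal
(3,2): no bracket -> illegal
(3,5): flips 2 -> legal
(3,6): no bracket -> illegal
(3,7): no bracket -> illegal
(4,7): flips 4 -> legal
(5,2): no bracket -> illegal
(5,4): no bracket -> illegal
(5,5): flips 1 -> legal
(5,6): no bracket -> illegal
(5,7): no bracket -> illegal
B mobility = 3
-- W to move --
(1,1): flips 2 -> legal
(1,2): no bracket -> illegal
(1,3): no bracket -> illegal
(2,0): no bracket -> illegal
(2,1): no bracket -> illegal
(2,3): flips 1 -> legal
(2,4): no bracket -> illegal
(3,0): no bracket -> illegal
(3,2): flips 1 -> legal
(4,1): flips 1 -> legal
(5,0): no bracket -> illegal
(5,1): no bracket -> illegal
(5,2): no bracket -> illegal
(5,4): no bracket -> illegal
(5,5): no bracket -> illegal
(6,2): flips 1 -> legal
(6,3): flips 1 -> legal
(6,5): no bracket -> illegal
(7,3): no bracket -> illegal
(7,4): no bracket -> illegal
(7,5): no bracket -> illegal
W mobility = 6

Answer: B=3 W=6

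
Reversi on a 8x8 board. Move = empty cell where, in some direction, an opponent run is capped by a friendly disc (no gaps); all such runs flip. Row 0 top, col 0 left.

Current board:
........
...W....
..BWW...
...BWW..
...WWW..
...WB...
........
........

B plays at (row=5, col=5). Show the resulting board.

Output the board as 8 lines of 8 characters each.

Place B at (5,5); scan 8 dirs for brackets.
Dir NW: opp run (4,4) capped by B -> flip
Dir N: opp run (4,5) (3,5), next='.' -> no flip
Dir NE: first cell '.' (not opp) -> no flip
Dir W: first cell 'B' (not opp) -> no flip
Dir E: first cell '.' (not opp) -> no flip
Dir SW: first cell '.' (not opp) -> no flip
Dir S: first cell '.' (not opp) -> no flip
Dir SE: first cell '.' (not opp) -> no flip
All flips: (4,4)

Answer: ........
...W....
..BWW...
...BWW..
...WBW..
...WBB..
........
........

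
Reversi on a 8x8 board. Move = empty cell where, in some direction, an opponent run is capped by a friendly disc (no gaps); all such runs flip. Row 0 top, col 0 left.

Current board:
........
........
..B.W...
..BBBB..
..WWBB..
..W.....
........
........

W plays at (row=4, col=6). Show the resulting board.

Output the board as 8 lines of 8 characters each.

Place W at (4,6); scan 8 dirs for brackets.
Dir NW: opp run (3,5) capped by W -> flip
Dir N: first cell '.' (not opp) -> no flip
Dir NE: first cell '.' (not opp) -> no flip
Dir W: opp run (4,5) (4,4) capped by W -> flip
Dir E: first cell '.' (not opp) -> no flip
Dir SW: first cell '.' (not opp) -> no flip
Dir S: first cell '.' (not opp) -> no flip
Dir SE: first cell '.' (not opp) -> no flip
All flips: (3,5) (4,4) (4,5)

Answer: ........
........
..B.W...
..BBBW..
..WWWWW.
..W.....
........
........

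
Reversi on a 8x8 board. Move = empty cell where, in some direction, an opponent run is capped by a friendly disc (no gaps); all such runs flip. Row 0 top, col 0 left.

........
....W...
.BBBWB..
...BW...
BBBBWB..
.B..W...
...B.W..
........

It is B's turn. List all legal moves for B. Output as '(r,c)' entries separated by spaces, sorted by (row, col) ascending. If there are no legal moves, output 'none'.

(0,3): flips 1 -> legal
(0,4): no bracket -> illegal
(0,5): flips 1 -> legal
(1,3): no bracket -> illegal
(1,5): flips 1 -> legal
(3,5): flips 1 -> legal
(5,3): no bracket -> illegal
(5,5): flips 1 -> legal
(5,6): no bracket -> illegal
(6,4): no bracket -> illegal
(6,6): no bracket -> illegal
(7,4): no bracket -> illegal
(7,5): no bracket -> illegal
(7,6): flips 2 -> legal

Answer: (0,3) (0,5) (1,5) (3,5) (5,5) (7,6)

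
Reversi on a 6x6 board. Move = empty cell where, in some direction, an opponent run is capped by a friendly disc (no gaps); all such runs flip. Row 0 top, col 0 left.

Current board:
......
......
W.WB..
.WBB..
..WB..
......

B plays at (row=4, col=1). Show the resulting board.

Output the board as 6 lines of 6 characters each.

Answer: ......
......
W.WB..
.WBB..
.BBB..
......

Derivation:
Place B at (4,1); scan 8 dirs for brackets.
Dir NW: first cell '.' (not opp) -> no flip
Dir N: opp run (3,1), next='.' -> no flip
Dir NE: first cell 'B' (not opp) -> no flip
Dir W: first cell '.' (not opp) -> no flip
Dir E: opp run (4,2) capped by B -> flip
Dir SW: first cell '.' (not opp) -> no flip
Dir S: first cell '.' (not opp) -> no flip
Dir SE: first cell '.' (not opp) -> no flip
All flips: (4,2)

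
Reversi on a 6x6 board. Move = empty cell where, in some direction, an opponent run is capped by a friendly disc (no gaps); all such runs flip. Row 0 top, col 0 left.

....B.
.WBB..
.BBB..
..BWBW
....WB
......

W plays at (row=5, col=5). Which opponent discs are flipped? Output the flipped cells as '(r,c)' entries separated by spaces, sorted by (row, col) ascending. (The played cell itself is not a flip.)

Answer: (4,5)

Derivation:
Dir NW: first cell 'W' (not opp) -> no flip
Dir N: opp run (4,5) capped by W -> flip
Dir NE: edge -> no flip
Dir W: first cell '.' (not opp) -> no flip
Dir E: edge -> no flip
Dir SW: edge -> no flip
Dir S: edge -> no flip
Dir SE: edge -> no flip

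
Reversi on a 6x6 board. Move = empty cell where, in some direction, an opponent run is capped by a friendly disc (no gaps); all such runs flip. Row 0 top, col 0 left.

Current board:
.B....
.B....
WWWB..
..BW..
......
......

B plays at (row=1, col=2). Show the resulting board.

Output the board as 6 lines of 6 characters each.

Place B at (1,2); scan 8 dirs for brackets.
Dir NW: first cell 'B' (not opp) -> no flip
Dir N: first cell '.' (not opp) -> no flip
Dir NE: first cell '.' (not opp) -> no flip
Dir W: first cell 'B' (not opp) -> no flip
Dir E: first cell '.' (not opp) -> no flip
Dir SW: opp run (2,1), next='.' -> no flip
Dir S: opp run (2,2) capped by B -> flip
Dir SE: first cell 'B' (not opp) -> no flip
All flips: (2,2)

Answer: .B....
.BB...
WWBB..
..BW..
......
......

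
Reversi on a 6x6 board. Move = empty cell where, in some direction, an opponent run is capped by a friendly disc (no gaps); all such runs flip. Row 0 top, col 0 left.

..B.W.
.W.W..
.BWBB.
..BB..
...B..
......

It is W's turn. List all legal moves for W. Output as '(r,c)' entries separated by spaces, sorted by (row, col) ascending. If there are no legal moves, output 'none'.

Answer: (2,0) (2,5) (3,1) (3,5) (4,2) (4,4) (5,3)

Derivation:
(0,1): no bracket -> illegal
(0,3): no bracket -> illegal
(1,0): no bracket -> illegal
(1,2): no bracket -> illegal
(1,4): no bracket -> illegal
(1,5): no bracket -> illegal
(2,0): flips 1 -> legal
(2,5): flips 2 -> legal
(3,0): no bracket -> illegal
(3,1): flips 1 -> legal
(3,4): no bracket -> illegal
(3,5): flips 1 -> legal
(4,1): no bracket -> illegal
(4,2): flips 1 -> legal
(4,4): flips 1 -> legal
(5,2): no bracket -> illegal
(5,3): flips 3 -> legal
(5,4): no bracket -> illegal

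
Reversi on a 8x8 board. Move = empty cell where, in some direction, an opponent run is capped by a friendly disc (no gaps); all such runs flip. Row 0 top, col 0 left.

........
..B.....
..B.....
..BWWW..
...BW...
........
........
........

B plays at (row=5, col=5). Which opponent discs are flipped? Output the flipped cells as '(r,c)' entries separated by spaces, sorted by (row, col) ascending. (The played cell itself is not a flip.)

Answer: (3,3) (4,4)

Derivation:
Dir NW: opp run (4,4) (3,3) capped by B -> flip
Dir N: first cell '.' (not opp) -> no flip
Dir NE: first cell '.' (not opp) -> no flip
Dir W: first cell '.' (not opp) -> no flip
Dir E: first cell '.' (not opp) -> no flip
Dir SW: first cell '.' (not opp) -> no flip
Dir S: first cell '.' (not opp) -> no flip
Dir SE: first cell '.' (not opp) -> no flip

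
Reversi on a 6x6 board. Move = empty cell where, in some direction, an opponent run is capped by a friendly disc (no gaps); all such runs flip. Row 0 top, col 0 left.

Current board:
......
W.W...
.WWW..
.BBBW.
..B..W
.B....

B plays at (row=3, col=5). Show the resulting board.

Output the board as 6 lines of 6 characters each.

Place B at (3,5); scan 8 dirs for brackets.
Dir NW: first cell '.' (not opp) -> no flip
Dir N: first cell '.' (not opp) -> no flip
Dir NE: edge -> no flip
Dir W: opp run (3,4) capped by B -> flip
Dir E: edge -> no flip
Dir SW: first cell '.' (not opp) -> no flip
Dir S: opp run (4,5), next='.' -> no flip
Dir SE: edge -> no flip
All flips: (3,4)

Answer: ......
W.W...
.WWW..
.BBBBB
..B..W
.B....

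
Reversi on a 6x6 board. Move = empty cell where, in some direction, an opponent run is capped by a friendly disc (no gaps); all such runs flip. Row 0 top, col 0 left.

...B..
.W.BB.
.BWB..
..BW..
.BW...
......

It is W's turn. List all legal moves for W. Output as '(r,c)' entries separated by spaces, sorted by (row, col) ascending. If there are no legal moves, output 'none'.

Answer: (0,4) (2,0) (2,4) (3,1) (4,0)

Derivation:
(0,2): no bracket -> illegal
(0,4): flips 1 -> legal
(0,5): no bracket -> illegal
(1,0): no bracket -> illegal
(1,2): no bracket -> illegal
(1,5): no bracket -> illegal
(2,0): flips 1 -> legal
(2,4): flips 1 -> legal
(2,5): no bracket -> illegal
(3,0): no bracket -> illegal
(3,1): flips 2 -> legal
(3,4): no bracket -> illegal
(4,0): flips 1 -> legal
(4,3): no bracket -> illegal
(5,0): no bracket -> illegal
(5,1): no bracket -> illegal
(5,2): no bracket -> illegal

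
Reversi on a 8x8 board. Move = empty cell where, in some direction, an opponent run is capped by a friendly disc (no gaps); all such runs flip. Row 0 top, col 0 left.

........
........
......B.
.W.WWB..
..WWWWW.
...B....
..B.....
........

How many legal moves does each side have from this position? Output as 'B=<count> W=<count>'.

-- B to move --
(2,0): flips 2 -> legal
(2,1): no bracket -> illegal
(2,2): no bracket -> illegal
(2,3): flips 2 -> legal
(2,4): no bracket -> illegal
(2,5): no bracket -> illegal
(3,0): no bracket -> illegal
(3,2): flips 2 -> legal
(3,6): no bracket -> illegal
(3,7): no bracket -> illegal
(4,0): no bracket -> illegal
(4,1): no bracket -> illegal
(4,7): no bracket -> illegal
(5,1): no bracket -> illegal
(5,2): no bracket -> illegal
(5,4): no bracket -> illegal
(5,5): flips 1 -> legal
(5,6): no bracket -> illegal
(5,7): flips 1 -> legal
B mobility = 5
-- W to move --
(1,5): no bracket -> illegal
(1,6): no bracket -> illegal
(1,7): flips 2 -> legal
(2,4): flips 1 -> legal
(2,5): flips 1 -> legal
(2,7): no bracket -> illegal
(3,6): flips 1 -> legal
(3,7): no bracket -> illegal
(5,1): no bracket -> illegal
(5,2): no bracket -> illegal
(5,4): no bracket -> illegal
(6,1): no bracket -> illegal
(6,3): flips 1 -> legal
(6,4): flips 1 -> legal
(7,1): flips 2 -> legal
(7,2): no bracket -> illegal
(7,3): no bracket -> illegal
W mobility = 7

Answer: B=5 W=7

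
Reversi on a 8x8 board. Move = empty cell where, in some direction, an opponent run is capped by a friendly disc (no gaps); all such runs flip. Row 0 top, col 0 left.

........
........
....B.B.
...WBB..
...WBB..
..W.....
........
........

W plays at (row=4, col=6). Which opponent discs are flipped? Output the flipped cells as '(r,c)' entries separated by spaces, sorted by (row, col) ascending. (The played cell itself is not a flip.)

Answer: (4,4) (4,5)

Derivation:
Dir NW: opp run (3,5) (2,4), next='.' -> no flip
Dir N: first cell '.' (not opp) -> no flip
Dir NE: first cell '.' (not opp) -> no flip
Dir W: opp run (4,5) (4,4) capped by W -> flip
Dir E: first cell '.' (not opp) -> no flip
Dir SW: first cell '.' (not opp) -> no flip
Dir S: first cell '.' (not opp) -> no flip
Dir SE: first cell '.' (not opp) -> no flip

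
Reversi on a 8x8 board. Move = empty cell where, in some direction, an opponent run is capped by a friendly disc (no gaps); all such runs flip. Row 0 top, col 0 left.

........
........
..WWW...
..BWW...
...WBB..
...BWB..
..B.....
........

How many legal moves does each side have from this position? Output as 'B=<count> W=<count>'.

Answer: B=9 W=10

Derivation:
-- B to move --
(1,1): flips 2 -> legal
(1,2): flips 3 -> legal
(1,3): flips 3 -> legal
(1,4): flips 3 -> legal
(1,5): no bracket -> illegal
(2,1): no bracket -> illegal
(2,5): no bracket -> illegal
(3,1): no bracket -> illegal
(3,5): flips 2 -> legal
(4,2): flips 1 -> legal
(5,2): no bracket -> illegal
(6,3): flips 1 -> legal
(6,4): flips 1 -> legal
(6,5): flips 2 -> legal
B mobility = 9
-- W to move --
(2,1): flips 1 -> legal
(3,1): flips 1 -> legal
(3,5): no bracket -> illegal
(3,6): flips 1 -> legal
(4,1): flips 1 -> legal
(4,2): flips 1 -> legal
(4,6): flips 2 -> legal
(5,1): no bracket -> illegal
(5,2): flips 1 -> legal
(5,6): flips 2 -> legal
(6,1): no bracket -> illegal
(6,3): flips 1 -> legal
(6,4): no bracket -> illegal
(6,5): no bracket -> illegal
(6,6): flips 2 -> legal
(7,1): no bracket -> illegal
(7,2): no bracket -> illegal
(7,3): no bracket -> illegal
W mobility = 10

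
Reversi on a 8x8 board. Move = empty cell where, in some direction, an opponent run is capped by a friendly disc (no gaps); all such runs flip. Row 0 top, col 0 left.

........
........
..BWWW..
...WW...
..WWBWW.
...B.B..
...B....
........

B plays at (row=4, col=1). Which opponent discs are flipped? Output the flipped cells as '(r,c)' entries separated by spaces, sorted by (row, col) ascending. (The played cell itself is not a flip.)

Answer: (4,2) (4,3)

Derivation:
Dir NW: first cell '.' (not opp) -> no flip
Dir N: first cell '.' (not opp) -> no flip
Dir NE: first cell '.' (not opp) -> no flip
Dir W: first cell '.' (not opp) -> no flip
Dir E: opp run (4,2) (4,3) capped by B -> flip
Dir SW: first cell '.' (not opp) -> no flip
Dir S: first cell '.' (not opp) -> no flip
Dir SE: first cell '.' (not opp) -> no flip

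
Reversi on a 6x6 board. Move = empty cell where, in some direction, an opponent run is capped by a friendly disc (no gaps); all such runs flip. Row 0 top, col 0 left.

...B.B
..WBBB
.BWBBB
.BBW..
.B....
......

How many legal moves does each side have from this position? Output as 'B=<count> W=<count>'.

Answer: B=6 W=6

Derivation:
-- B to move --
(0,1): flips 1 -> legal
(0,2): flips 2 -> legal
(1,1): flips 1 -> legal
(3,4): flips 1 -> legal
(4,2): flips 1 -> legal
(4,3): flips 1 -> legal
(4,4): no bracket -> illegal
B mobility = 6
-- W to move --
(0,2): no bracket -> illegal
(0,4): flips 1 -> legal
(1,0): no bracket -> illegal
(1,1): no bracket -> illegal
(2,0): flips 1 -> legal
(3,0): flips 3 -> legal
(3,4): flips 1 -> legal
(3,5): no bracket -> illegal
(4,0): flips 1 -> legal
(4,2): flips 1 -> legal
(4,3): no bracket -> illegal
(5,0): no bracket -> illegal
(5,1): no bracket -> illegal
(5,2): no bracket -> illegal
W mobility = 6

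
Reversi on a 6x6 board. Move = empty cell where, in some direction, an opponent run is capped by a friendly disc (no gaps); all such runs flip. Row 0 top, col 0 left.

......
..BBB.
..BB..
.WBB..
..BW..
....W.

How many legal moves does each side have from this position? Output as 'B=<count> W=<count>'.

-- B to move --
(2,0): flips 1 -> legal
(2,1): no bracket -> illegal
(3,0): flips 1 -> legal
(3,4): no bracket -> illegal
(4,0): flips 1 -> legal
(4,1): no bracket -> illegal
(4,4): flips 1 -> legal
(4,5): no bracket -> illegal
(5,2): no bracket -> illegal
(5,3): flips 1 -> legal
(5,5): no bracket -> illegal
B mobility = 5
-- W to move --
(0,1): no bracket -> illegal
(0,2): no bracket -> illegal
(0,3): flips 3 -> legal
(0,4): flips 2 -> legal
(0,5): no bracket -> illegal
(1,1): no bracket -> illegal
(1,5): no bracket -> illegal
(2,1): flips 1 -> legal
(2,4): no bracket -> illegal
(2,5): no bracket -> illegal
(3,4): flips 2 -> legal
(4,1): flips 1 -> legal
(4,4): no bracket -> illegal
(5,1): no bracket -> illegal
(5,2): no bracket -> illegal
(5,3): flips 1 -> legal
W mobility = 6

Answer: B=5 W=6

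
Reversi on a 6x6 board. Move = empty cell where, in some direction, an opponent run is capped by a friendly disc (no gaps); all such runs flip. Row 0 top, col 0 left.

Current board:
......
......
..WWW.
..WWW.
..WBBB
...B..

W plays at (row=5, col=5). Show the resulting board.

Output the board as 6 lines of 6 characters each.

Answer: ......
......
..WWW.
..WWW.
..WBWB
...B.W

Derivation:
Place W at (5,5); scan 8 dirs for brackets.
Dir NW: opp run (4,4) capped by W -> flip
Dir N: opp run (4,5), next='.' -> no flip
Dir NE: edge -> no flip
Dir W: first cell '.' (not opp) -> no flip
Dir E: edge -> no flip
Dir SW: edge -> no flip
Dir S: edge -> no flip
Dir SE: edge -> no flip
All flips: (4,4)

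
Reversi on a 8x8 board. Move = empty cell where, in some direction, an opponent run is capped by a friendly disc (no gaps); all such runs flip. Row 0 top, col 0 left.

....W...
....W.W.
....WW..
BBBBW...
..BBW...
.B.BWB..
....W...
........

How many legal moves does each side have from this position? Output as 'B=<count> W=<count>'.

-- B to move --
(0,3): no bracket -> illegal
(0,5): no bracket -> illegal
(0,6): no bracket -> illegal
(0,7): flips 3 -> legal
(1,3): no bracket -> illegal
(1,5): flips 1 -> legal
(1,7): no bracket -> illegal
(2,3): no bracket -> illegal
(2,6): no bracket -> illegal
(2,7): no bracket -> illegal
(3,5): flips 2 -> legal
(3,6): no bracket -> illegal
(4,5): flips 1 -> legal
(6,3): no bracket -> illegal
(6,5): flips 1 -> legal
(7,3): flips 1 -> legal
(7,4): no bracket -> illegal
(7,5): flips 1 -> legal
B mobility = 7
-- W to move --
(2,0): flips 3 -> legal
(2,1): flips 2 -> legal
(2,2): flips 1 -> legal
(2,3): no bracket -> illegal
(4,0): no bracket -> illegal
(4,1): flips 2 -> legal
(4,5): no bracket -> illegal
(4,6): flips 1 -> legal
(5,0): no bracket -> illegal
(5,2): flips 2 -> legal
(5,6): flips 1 -> legal
(6,0): flips 3 -> legal
(6,1): no bracket -> illegal
(6,2): flips 1 -> legal
(6,3): no bracket -> illegal
(6,5): no bracket -> illegal
(6,6): flips 1 -> legal
W mobility = 10

Answer: B=7 W=10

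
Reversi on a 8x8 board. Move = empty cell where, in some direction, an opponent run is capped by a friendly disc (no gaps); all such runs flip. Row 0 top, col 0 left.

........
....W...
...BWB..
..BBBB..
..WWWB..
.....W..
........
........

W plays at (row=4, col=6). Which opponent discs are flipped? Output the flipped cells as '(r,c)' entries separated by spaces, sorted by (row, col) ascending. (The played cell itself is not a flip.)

Dir NW: opp run (3,5) capped by W -> flip
Dir N: first cell '.' (not opp) -> no flip
Dir NE: first cell '.' (not opp) -> no flip
Dir W: opp run (4,5) capped by W -> flip
Dir E: first cell '.' (not opp) -> no flip
Dir SW: first cell 'W' (not opp) -> no flip
Dir S: first cell '.' (not opp) -> no flip
Dir SE: first cell '.' (not opp) -> no flip

Answer: (3,5) (4,5)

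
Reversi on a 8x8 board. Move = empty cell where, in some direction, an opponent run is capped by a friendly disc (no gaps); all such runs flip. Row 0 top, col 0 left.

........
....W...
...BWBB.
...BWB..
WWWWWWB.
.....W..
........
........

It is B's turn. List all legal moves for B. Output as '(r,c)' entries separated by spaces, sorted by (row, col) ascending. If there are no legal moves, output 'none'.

(0,3): flips 1 -> legal
(0,4): no bracket -> illegal
(0,5): flips 1 -> legal
(1,3): flips 1 -> legal
(1,5): flips 1 -> legal
(3,0): no bracket -> illegal
(3,1): no bracket -> illegal
(3,2): no bracket -> illegal
(3,6): no bracket -> illegal
(5,0): no bracket -> illegal
(5,1): flips 1 -> legal
(5,2): flips 2 -> legal
(5,3): flips 2 -> legal
(5,4): no bracket -> illegal
(5,6): flips 2 -> legal
(6,4): flips 1 -> legal
(6,5): flips 2 -> legal
(6,6): flips 2 -> legal

Answer: (0,3) (0,5) (1,3) (1,5) (5,1) (5,2) (5,3) (5,6) (6,4) (6,5) (6,6)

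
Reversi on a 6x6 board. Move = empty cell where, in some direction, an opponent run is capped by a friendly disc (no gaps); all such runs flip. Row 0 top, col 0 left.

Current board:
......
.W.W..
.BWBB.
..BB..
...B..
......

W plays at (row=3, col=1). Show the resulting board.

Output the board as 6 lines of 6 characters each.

Place W at (3,1); scan 8 dirs for brackets.
Dir NW: first cell '.' (not opp) -> no flip
Dir N: opp run (2,1) capped by W -> flip
Dir NE: first cell 'W' (not opp) -> no flip
Dir W: first cell '.' (not opp) -> no flip
Dir E: opp run (3,2) (3,3), next='.' -> no flip
Dir SW: first cell '.' (not opp) -> no flip
Dir S: first cell '.' (not opp) -> no flip
Dir SE: first cell '.' (not opp) -> no flip
All flips: (2,1)

Answer: ......
.W.W..
.WWBB.
.WBB..
...B..
......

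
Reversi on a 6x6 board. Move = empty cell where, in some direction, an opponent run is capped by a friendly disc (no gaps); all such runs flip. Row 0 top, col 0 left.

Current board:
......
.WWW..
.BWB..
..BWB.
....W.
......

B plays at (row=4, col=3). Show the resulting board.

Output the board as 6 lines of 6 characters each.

Place B at (4,3); scan 8 dirs for brackets.
Dir NW: first cell 'B' (not opp) -> no flip
Dir N: opp run (3,3) capped by B -> flip
Dir NE: first cell 'B' (not opp) -> no flip
Dir W: first cell '.' (not opp) -> no flip
Dir E: opp run (4,4), next='.' -> no flip
Dir SW: first cell '.' (not opp) -> no flip
Dir S: first cell '.' (not opp) -> no flip
Dir SE: first cell '.' (not opp) -> no flip
All flips: (3,3)

Answer: ......
.WWW..
.BWB..
..BBB.
...BW.
......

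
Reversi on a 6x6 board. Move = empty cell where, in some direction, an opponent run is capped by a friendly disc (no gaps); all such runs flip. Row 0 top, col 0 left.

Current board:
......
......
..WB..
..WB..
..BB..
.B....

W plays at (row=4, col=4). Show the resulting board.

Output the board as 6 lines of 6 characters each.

Place W at (4,4); scan 8 dirs for brackets.
Dir NW: opp run (3,3) capped by W -> flip
Dir N: first cell '.' (not opp) -> no flip
Dir NE: first cell '.' (not opp) -> no flip
Dir W: opp run (4,3) (4,2), next='.' -> no flip
Dir E: first cell '.' (not opp) -> no flip
Dir SW: first cell '.' (not opp) -> no flip
Dir S: first cell '.' (not opp) -> no flip
Dir SE: first cell '.' (not opp) -> no flip
All flips: (3,3)

Answer: ......
......
..WB..
..WW..
..BBW.
.B....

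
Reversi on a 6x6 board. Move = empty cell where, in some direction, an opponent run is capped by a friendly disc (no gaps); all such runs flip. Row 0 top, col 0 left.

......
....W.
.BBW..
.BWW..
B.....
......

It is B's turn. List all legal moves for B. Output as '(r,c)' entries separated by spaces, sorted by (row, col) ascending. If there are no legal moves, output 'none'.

Answer: (2,4) (3,4) (4,2) (4,3) (4,4)

Derivation:
(0,3): no bracket -> illegal
(0,4): no bracket -> illegal
(0,5): no bracket -> illegal
(1,2): no bracket -> illegal
(1,3): no bracket -> illegal
(1,5): no bracket -> illegal
(2,4): flips 1 -> legal
(2,5): no bracket -> illegal
(3,4): flips 2 -> legal
(4,1): no bracket -> illegal
(4,2): flips 1 -> legal
(4,3): flips 1 -> legal
(4,4): flips 1 -> legal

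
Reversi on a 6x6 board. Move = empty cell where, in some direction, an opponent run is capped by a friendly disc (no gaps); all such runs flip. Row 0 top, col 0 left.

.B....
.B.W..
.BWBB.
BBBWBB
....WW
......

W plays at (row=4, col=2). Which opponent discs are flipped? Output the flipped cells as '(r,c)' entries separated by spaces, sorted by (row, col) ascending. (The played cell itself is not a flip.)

Answer: (3,2)

Derivation:
Dir NW: opp run (3,1), next='.' -> no flip
Dir N: opp run (3,2) capped by W -> flip
Dir NE: first cell 'W' (not opp) -> no flip
Dir W: first cell '.' (not opp) -> no flip
Dir E: first cell '.' (not opp) -> no flip
Dir SW: first cell '.' (not opp) -> no flip
Dir S: first cell '.' (not opp) -> no flip
Dir SE: first cell '.' (not opp) -> no flip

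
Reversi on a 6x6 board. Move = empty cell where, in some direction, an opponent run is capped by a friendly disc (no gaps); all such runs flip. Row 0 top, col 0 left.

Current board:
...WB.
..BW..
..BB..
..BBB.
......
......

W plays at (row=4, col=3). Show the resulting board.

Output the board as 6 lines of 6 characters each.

Answer: ...WB.
..BW..
..BW..
..BWB.
...W..
......

Derivation:
Place W at (4,3); scan 8 dirs for brackets.
Dir NW: opp run (3,2), next='.' -> no flip
Dir N: opp run (3,3) (2,3) capped by W -> flip
Dir NE: opp run (3,4), next='.' -> no flip
Dir W: first cell '.' (not opp) -> no flip
Dir E: first cell '.' (not opp) -> no flip
Dir SW: first cell '.' (not opp) -> no flip
Dir S: first cell '.' (not opp) -> no flip
Dir SE: first cell '.' (not opp) -> no flip
All flips: (2,3) (3,3)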